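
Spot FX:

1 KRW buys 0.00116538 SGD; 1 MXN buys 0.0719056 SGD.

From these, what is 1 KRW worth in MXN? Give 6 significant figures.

KRW/MXN = 0.0162071

1 KRW × 0.00116538 = 0.00116538 SGD
0.00116538 SGD ÷ 0.0719056 = 0.0162071 MXN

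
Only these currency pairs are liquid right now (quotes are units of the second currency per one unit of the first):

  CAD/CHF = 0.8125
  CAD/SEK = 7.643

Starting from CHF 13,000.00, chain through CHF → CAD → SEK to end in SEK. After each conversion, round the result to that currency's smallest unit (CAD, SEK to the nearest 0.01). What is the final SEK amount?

SEK 122,288.00

CHF 13,000.00 ÷ 0.8125 = CAD 16,000.00
CAD 16,000.00 × 7.643 = SEK 122,288.00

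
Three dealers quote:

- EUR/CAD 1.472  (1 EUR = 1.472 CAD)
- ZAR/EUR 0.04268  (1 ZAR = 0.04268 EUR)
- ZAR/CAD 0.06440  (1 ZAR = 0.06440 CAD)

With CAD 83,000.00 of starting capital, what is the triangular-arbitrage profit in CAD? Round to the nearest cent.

Profitable loop is CAD → EUR → ZAR → CAD:
CAD 83,000.00 ÷ 1.472 = EUR 56,385.87
EUR 56,385.87 ÷ 0.04268 = ZAR 1,321,130.96
ZAR 1,321,130.96 × 0.06440 = CAD 85,080.83
Profit = CAD 85,080.83 − CAD 83,000.00

Profit: CAD 2,080.83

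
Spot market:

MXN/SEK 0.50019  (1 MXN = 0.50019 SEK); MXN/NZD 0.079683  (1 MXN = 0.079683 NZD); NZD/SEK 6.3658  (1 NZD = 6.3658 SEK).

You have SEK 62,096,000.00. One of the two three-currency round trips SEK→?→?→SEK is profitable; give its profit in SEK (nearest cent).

Profit: SEK 875,971.02

Profitable loop is SEK → MXN → NZD → SEK:
SEK 62,096,000.00 ÷ 0.50019 = MXN 124,144,824.97
MXN 124,144,824.97 × 0.079683 = NZD 9,892,232.09
NZD 9,892,232.09 × 6.3658 = SEK 62,971,971.02
Profit = SEK 62,971,971.02 − SEK 62,096,000.00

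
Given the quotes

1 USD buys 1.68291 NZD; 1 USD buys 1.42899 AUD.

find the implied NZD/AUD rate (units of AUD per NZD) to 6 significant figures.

1 NZD ÷ 1.68291 = 0.594209 USD
0.594209 USD × 1.42899 = 0.849118 AUD

NZD/AUD = 0.849118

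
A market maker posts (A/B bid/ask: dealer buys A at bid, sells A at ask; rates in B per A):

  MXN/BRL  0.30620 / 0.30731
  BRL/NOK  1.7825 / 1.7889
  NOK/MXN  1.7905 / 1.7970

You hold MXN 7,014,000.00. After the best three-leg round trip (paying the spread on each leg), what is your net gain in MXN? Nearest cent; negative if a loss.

Best loop MXN → NOK → BRL → MXN:
MXN 7,014,000.00 ÷ 1.7970 (buy NOK at ask) = NOK 3,903,171.95
NOK 3,903,171.95 ÷ 1.7889 (buy BRL at ask) = BRL 2,181,883.81
BRL 2,181,883.81 ÷ 0.30731 (buy MXN at ask) = MXN 7,099,944.07

Net profit: MXN 85,944.07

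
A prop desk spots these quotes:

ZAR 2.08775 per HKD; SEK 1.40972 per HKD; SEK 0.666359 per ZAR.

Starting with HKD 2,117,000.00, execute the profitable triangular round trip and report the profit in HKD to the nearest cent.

Profitable loop is HKD → SEK → ZAR → HKD:
HKD 2,117,000.00 × 1.40972 = SEK 2,984,377.24
SEK 2,984,377.24 ÷ 0.666359 = ZAR 4,478,632.75
ZAR 4,478,632.75 ÷ 2.08775 = HKD 2,145,195.90
Profit = HKD 2,145,195.90 − HKD 2,117,000.00

Profit: HKD 28,195.90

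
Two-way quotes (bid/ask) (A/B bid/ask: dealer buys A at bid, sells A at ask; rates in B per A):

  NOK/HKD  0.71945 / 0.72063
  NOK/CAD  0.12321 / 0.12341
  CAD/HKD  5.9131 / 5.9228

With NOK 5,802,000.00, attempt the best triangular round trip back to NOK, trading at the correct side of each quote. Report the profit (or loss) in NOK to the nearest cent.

Best loop NOK → CAD → HKD → NOK:
NOK 5,802,000.00 × 0.12321 (sell NOK at bid) = CAD 714,864.42
CAD 714,864.42 × 5.9131 (sell CAD at bid) = HKD 4,227,064.80
HKD 4,227,064.80 ÷ 0.72063 (buy NOK at ask) = NOK 5,865,790.77

Net profit: NOK 63,790.77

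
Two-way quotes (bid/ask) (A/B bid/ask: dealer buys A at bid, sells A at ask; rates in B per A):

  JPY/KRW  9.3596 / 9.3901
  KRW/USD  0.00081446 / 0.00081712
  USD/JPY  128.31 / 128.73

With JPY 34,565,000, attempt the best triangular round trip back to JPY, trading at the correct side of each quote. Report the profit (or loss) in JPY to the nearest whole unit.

Net profit: JPY 429,576

Best loop JPY → USD → KRW → JPY:
JPY 34,565,000 ÷ 128.73 (buy USD at ask) = USD 268,507.73
USD 268,507.73 ÷ 0.00081712 (buy KRW at ask) = KRW 328,602,567
KRW 328,602,567 ÷ 9.3901 (buy JPY at ask) = JPY 34,994,576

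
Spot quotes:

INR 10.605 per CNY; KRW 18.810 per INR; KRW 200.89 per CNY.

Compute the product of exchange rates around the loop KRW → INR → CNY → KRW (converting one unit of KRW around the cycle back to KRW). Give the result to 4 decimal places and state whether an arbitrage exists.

Around KRW → INR → CNY → KRW: 1 ÷ 18.810 ÷ 10.605 × 200.89 = 1.007068
Product > 1; profitable direction is KRW → INR → CNY → KRW.

1.0071 (arbitrage exists)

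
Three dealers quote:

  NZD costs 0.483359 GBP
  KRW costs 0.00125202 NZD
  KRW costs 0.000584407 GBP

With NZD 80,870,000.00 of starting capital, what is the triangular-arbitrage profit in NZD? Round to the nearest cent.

Profit: NZD 2,873,885.99

Profitable loop is NZD → GBP → KRW → NZD:
NZD 80,870,000.00 × 0.483359 = GBP 39,089,242.33
GBP 39,089,242.33 ÷ 0.000584407 = KRW 66,887,019,372
KRW 66,887,019,372 × 0.00125202 = NZD 83,743,885.99
Profit = NZD 83,743,885.99 − NZD 80,870,000.00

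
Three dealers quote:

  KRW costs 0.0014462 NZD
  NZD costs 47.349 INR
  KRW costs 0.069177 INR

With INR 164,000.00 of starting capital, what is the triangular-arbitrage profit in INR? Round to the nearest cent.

Profit: INR 1,678.60

Profitable loop is INR → NZD → KRW → INR:
INR 164,000.00 ÷ 47.349 = NZD 3,463.64
NZD 3,463.64 ÷ 0.0014462 = KRW 2,394,995
KRW 2,394,995 × 0.069177 = INR 165,678.60
Profit = INR 165,678.60 − INR 164,000.00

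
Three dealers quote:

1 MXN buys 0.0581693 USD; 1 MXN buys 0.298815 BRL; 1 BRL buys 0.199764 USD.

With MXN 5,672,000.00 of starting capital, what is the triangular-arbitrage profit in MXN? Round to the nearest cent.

Profitable loop is MXN → BRL → USD → MXN:
MXN 5,672,000.00 × 0.298815 = BRL 1,694,878.68
BRL 1,694,878.68 × 0.199764 = USD 338,575.74
USD 338,575.74 ÷ 0.0581693 = MXN 5,820,522.93
Profit = MXN 5,820,522.93 − MXN 5,672,000.00

Profit: MXN 148,522.93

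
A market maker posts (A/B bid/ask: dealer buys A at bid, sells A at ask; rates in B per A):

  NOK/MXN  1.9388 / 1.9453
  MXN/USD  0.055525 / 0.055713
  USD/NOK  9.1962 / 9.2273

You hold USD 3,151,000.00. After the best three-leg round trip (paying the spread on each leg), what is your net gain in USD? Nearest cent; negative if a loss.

Best loop USD → MXN → NOK → USD:
USD 3,151,000.00 ÷ 0.055713 (buy MXN at ask) = MXN 56,557,715.43
MXN 56,557,715.43 ÷ 1.9453 (buy NOK at ask) = NOK 29,074,032.51
NOK 29,074,032.51 ÷ 9.2273 (buy USD at ask) = USD 3,150,871.06

Net result: USD -128.94 (no profitable arbitrage after spreads)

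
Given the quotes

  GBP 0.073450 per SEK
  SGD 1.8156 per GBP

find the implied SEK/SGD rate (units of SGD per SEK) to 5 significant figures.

SEK/SGD = 0.13336

1 SEK × 0.073450 = 0.07345 GBP
0.07345 GBP × 1.8156 = 0.133356 SGD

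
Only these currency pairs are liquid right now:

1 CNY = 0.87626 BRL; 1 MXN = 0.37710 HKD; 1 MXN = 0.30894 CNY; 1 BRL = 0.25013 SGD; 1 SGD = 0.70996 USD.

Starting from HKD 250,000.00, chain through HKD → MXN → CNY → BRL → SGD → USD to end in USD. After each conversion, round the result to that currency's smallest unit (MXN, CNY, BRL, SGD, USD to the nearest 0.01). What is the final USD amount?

HKD 250,000.00 ÷ 0.37710 = MXN 662,954.12
MXN 662,954.12 × 0.30894 = CNY 204,813.05
CNY 204,813.05 × 0.87626 = BRL 179,469.48
BRL 179,469.48 × 0.25013 = SGD 44,890.70
SGD 44,890.70 × 0.70996 = USD 31,870.60

USD 31,870.60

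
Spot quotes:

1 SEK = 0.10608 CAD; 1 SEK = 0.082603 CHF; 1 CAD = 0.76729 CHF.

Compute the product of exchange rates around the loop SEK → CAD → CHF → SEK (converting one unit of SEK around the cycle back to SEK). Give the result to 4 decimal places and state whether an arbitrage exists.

Around SEK → CAD → CHF → SEK: 1 × 0.10608 × 0.76729 ÷ 0.082603 = 0.985365
Product < 1; profitable direction is SEK → CHF → CAD → SEK.

0.9854 (arbitrage exists)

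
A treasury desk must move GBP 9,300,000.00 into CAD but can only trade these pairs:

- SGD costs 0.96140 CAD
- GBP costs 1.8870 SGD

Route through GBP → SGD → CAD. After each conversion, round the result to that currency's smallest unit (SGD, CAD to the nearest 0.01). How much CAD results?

GBP 9,300,000.00 × 1.8870 = SGD 17,549,100.00
SGD 17,549,100.00 × 0.96140 = CAD 16,871,704.74

CAD 16,871,704.74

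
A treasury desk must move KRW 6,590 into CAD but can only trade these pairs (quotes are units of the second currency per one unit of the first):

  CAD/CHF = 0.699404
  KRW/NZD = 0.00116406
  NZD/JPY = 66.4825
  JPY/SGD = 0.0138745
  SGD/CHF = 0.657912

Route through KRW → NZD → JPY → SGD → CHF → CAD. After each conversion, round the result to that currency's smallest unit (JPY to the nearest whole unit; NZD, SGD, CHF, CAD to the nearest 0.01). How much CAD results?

CAD 6.66

KRW 6,590 × 0.00116406 = NZD 7.67
NZD 7.67 × 66.4825 = JPY 510
JPY 510 × 0.0138745 = SGD 7.08
SGD 7.08 × 0.657912 = CHF 4.66
CHF 4.66 ÷ 0.699404 = CAD 6.66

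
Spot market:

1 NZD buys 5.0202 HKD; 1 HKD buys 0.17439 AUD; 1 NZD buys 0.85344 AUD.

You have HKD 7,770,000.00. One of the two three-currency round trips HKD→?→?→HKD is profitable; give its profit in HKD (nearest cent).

Profitable loop is HKD → AUD → NZD → HKD:
HKD 7,770,000.00 × 0.17439 = AUD 1,355,010.30
AUD 1,355,010.30 ÷ 0.85344 = NZD 1,587,704.23
NZD 1,587,704.23 × 5.0202 = HKD 7,970,592.79
Profit = HKD 7,970,592.79 − HKD 7,770,000.00

Profit: HKD 200,592.79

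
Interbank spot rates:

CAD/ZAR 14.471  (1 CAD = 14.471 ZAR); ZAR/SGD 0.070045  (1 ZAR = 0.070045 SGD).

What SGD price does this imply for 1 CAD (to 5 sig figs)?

1 CAD × 14.471 = 14.471 ZAR
14.471 ZAR × 0.070045 = 1.01362 SGD

CAD/SGD = 1.0136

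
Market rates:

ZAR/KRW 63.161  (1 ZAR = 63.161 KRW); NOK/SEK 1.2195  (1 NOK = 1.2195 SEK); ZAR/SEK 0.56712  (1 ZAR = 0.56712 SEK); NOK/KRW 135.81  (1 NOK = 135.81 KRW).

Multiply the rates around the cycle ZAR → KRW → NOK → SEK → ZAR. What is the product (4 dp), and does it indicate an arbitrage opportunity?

Around ZAR → KRW → NOK → SEK → ZAR: 1 × 63.161 ÷ 135.81 × 1.2195 ÷ 0.56712 = 1.000055
Product ≈ 1 (deviation 0.006%, within rounding noise).

1.0001 (no arbitrage)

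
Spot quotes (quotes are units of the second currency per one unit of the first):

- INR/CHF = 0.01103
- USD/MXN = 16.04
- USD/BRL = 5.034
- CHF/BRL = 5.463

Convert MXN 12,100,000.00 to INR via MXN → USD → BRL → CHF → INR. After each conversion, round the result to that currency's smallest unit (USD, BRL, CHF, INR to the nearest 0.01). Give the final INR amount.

INR 63,021,320.94

MXN 12,100,000.00 ÷ 16.04 = USD 754,364.09
USD 754,364.09 × 5.034 = BRL 3,797,468.83
BRL 3,797,468.83 ÷ 5.463 = CHF 695,125.17
CHF 695,125.17 ÷ 0.01103 = INR 63,021,320.94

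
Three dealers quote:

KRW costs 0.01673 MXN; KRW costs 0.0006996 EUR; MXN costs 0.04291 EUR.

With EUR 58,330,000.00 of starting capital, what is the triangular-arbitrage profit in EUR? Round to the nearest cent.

Profitable loop is EUR → KRW → MXN → EUR:
EUR 58,330,000.00 ÷ 0.0006996 = KRW 83,376,214,980
KRW 83,376,214,980 × 0.01673 = MXN 1,394,884,076.62
MXN 1,394,884,076.62 × 0.04291 = EUR 59,854,475.73
Profit = EUR 59,854,475.73 − EUR 58,330,000.00

Profit: EUR 1,524,475.73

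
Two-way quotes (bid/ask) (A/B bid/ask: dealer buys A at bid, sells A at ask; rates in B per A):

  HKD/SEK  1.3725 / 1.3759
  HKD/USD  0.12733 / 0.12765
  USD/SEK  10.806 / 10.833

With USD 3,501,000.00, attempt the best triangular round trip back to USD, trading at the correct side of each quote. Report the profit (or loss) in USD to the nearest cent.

Best loop USD → SEK → HKD → USD:
USD 3,501,000.00 × 10.806 (sell USD at bid) = SEK 37,831,806.00
SEK 37,831,806.00 ÷ 1.3759 (buy HKD at ask) = HKD 27,496,043.32
HKD 27,496,043.32 × 0.12733 (sell HKD at bid) = USD 3,501,071.20

Net profit: USD 71.20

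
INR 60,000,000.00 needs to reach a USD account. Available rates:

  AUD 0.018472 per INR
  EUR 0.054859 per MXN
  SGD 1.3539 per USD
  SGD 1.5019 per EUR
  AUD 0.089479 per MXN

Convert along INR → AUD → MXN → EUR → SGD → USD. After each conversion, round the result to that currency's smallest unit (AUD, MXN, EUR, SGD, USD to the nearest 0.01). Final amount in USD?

INR 60,000,000.00 × 0.018472 = AUD 1,108,320.00
AUD 1,108,320.00 ÷ 0.089479 = MXN 12,386,369.99
MXN 12,386,369.99 × 0.054859 = EUR 679,503.87
EUR 679,503.87 × 1.5019 = SGD 1,020,546.86
SGD 1,020,546.86 ÷ 1.3539 = USD 753,783.04

USD 753,783.04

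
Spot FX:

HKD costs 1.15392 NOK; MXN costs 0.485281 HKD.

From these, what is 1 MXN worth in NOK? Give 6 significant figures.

MXN/NOK = 0.559975

1 MXN × 0.485281 = 0.485281 HKD
0.485281 HKD × 1.15392 = 0.559975 NOK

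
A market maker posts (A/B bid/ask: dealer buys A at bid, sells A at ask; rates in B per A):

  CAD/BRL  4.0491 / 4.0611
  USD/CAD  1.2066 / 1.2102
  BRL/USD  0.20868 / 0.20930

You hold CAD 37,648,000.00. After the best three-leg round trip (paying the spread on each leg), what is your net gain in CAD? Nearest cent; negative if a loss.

Net profit: CAD 735,498.95

Best loop CAD → BRL → USD → CAD:
CAD 37,648,000.00 × 4.0491 (sell CAD at bid) = BRL 152,440,516.80
BRL 152,440,516.80 × 0.20868 (sell BRL at bid) = USD 31,811,287.05
USD 31,811,287.05 × 1.2066 (sell USD at bid) = CAD 38,383,498.95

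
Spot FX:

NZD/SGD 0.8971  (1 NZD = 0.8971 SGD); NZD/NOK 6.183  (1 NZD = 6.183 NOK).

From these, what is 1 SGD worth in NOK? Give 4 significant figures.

1 SGD ÷ 0.8971 = 1.1147 NZD
1.1147 NZD × 6.183 = 6.89221 NOK

SGD/NOK = 6.892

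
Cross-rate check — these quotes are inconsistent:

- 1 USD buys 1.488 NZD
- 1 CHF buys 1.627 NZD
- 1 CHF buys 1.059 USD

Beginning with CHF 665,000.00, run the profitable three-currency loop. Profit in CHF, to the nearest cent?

Profitable loop is CHF → NZD → USD → CHF:
CHF 665,000.00 × 1.627 = NZD 1,081,955.00
NZD 1,081,955.00 ÷ 1.488 = USD 727,120.30
USD 727,120.30 ÷ 1.059 = CHF 686,610.29
Profit = CHF 686,610.29 − CHF 665,000.00

Profit: CHF 21,610.29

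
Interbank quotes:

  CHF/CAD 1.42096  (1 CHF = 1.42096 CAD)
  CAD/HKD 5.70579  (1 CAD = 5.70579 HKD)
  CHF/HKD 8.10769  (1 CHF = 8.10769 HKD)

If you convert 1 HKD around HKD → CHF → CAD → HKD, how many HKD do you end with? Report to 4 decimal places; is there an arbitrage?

Around HKD → CHF → CAD → HKD: 1 ÷ 8.10769 × 1.42096 × 5.70579 = 1.000001
Product ≈ 1 (deviation 0.000%, within rounding noise).

1.0000 (no arbitrage)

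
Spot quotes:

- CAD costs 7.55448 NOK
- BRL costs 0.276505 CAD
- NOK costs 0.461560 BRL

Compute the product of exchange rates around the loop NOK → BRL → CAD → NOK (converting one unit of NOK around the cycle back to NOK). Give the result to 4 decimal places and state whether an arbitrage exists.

Around NOK → BRL → CAD → NOK: 1 × 0.461560 × 0.276505 × 7.55448 = 0.964130
Product < 1; profitable direction is NOK → CAD → BRL → NOK.

0.9641 (arbitrage exists)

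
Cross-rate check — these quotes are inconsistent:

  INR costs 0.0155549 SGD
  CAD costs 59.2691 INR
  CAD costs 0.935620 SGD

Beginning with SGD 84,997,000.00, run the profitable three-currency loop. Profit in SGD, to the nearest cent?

Profit: SGD 1,262,619.53

Profitable loop is SGD → INR → CAD → SGD:
SGD 84,997,000.00 ÷ 0.0155549 = INR 5,464,323,139.33
INR 5,464,323,139.33 ÷ 59.2691 = CAD 92,195,142.82
CAD 92,195,142.82 × 0.935620 = SGD 86,259,619.53
Profit = SGD 86,259,619.53 − SGD 84,997,000.00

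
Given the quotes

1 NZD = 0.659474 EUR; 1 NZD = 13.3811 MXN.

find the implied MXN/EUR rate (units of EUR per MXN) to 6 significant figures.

MXN/EUR = 0.0492840

1 MXN ÷ 13.3811 = 0.0747323 NZD
0.0747323 NZD × 0.659474 = 0.049284 EUR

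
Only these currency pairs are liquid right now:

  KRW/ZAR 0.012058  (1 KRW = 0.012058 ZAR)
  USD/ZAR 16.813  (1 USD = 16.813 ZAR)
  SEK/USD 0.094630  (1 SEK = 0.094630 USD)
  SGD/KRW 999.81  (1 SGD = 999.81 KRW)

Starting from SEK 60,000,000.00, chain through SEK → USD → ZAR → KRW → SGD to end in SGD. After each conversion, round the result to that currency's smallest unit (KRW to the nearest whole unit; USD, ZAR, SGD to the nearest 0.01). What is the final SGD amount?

SGD 7,918,310.87

SEK 60,000,000.00 × 0.094630 = USD 5,677,800.00
USD 5,677,800.00 × 16.813 = ZAR 95,460,851.40
ZAR 95,460,851.40 ÷ 0.012058 = KRW 7,916,806,386
KRW 7,916,806,386 ÷ 999.81 = SGD 7,918,310.87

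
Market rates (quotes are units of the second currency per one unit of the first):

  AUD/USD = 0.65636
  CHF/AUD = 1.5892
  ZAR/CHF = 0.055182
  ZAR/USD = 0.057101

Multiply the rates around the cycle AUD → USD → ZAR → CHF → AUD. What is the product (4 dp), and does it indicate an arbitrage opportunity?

Around AUD → USD → ZAR → CHF → AUD: 1 × 0.65636 ÷ 0.057101 × 0.055182 × 1.5892 = 1.008032
Product > 1; profitable direction is AUD → USD → ZAR → CHF → AUD.

1.0080 (arbitrage exists)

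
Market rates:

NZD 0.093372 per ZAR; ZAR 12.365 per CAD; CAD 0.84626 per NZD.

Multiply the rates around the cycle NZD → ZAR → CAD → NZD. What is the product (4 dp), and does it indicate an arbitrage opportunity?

Around NZD → ZAR → CAD → NZD: 1 ÷ 0.093372 ÷ 12.365 ÷ 0.84626 = 1.023494
Product > 1; profitable direction is NZD → ZAR → CAD → NZD.

1.0235 (arbitrage exists)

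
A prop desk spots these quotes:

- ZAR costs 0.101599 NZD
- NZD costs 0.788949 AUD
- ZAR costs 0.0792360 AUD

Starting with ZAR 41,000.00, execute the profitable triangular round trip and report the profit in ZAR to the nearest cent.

Profitable loop is ZAR → NZD → AUD → ZAR:
ZAR 41,000.00 × 0.101599 = NZD 4,165.56
NZD 4,165.56 × 0.788949 = AUD 3,286.41
AUD 3,286.41 ÷ 0.0792360 = ZAR 41,476.27
Profit = ZAR 41,476.27 − ZAR 41,000.00

Profit: ZAR 476.27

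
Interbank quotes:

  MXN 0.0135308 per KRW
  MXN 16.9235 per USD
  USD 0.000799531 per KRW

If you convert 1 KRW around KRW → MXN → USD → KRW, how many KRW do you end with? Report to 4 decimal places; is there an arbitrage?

Around KRW → MXN → USD → KRW: 1 × 0.0135308 ÷ 16.9235 ÷ 0.000799531 = 0.999995
Product ≈ 1 (deviation 0.000%, within rounding noise).

1.0000 (no arbitrage)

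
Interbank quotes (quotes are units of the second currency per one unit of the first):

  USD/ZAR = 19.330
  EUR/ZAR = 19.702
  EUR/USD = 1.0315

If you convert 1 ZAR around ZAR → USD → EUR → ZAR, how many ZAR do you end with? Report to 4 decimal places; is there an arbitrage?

Around ZAR → USD → EUR → ZAR: 1 ÷ 19.330 ÷ 1.0315 × 19.702 = 0.988119
Product < 1; profitable direction is ZAR → EUR → USD → ZAR.

0.9881 (arbitrage exists)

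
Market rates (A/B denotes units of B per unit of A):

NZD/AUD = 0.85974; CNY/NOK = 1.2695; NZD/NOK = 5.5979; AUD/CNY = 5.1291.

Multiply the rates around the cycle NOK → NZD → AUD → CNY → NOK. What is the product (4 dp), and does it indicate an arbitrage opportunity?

Around NOK → NZD → AUD → CNY → NOK: 1 ÷ 5.5979 × 0.85974 × 5.1291 × 1.2695 = 1.000037
Product ≈ 1 (deviation 0.004%, within rounding noise).

1.0000 (no arbitrage)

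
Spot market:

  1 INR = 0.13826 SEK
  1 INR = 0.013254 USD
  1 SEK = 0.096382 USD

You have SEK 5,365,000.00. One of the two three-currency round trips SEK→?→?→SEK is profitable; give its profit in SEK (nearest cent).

Profit: SEK 29,053.46

Profitable loop is SEK → USD → INR → SEK:
SEK 5,365,000.00 × 0.096382 = USD 517,089.43
USD 517,089.43 ÷ 0.013254 = INR 39,013,839.60
INR 39,013,839.60 × 0.13826 = SEK 5,394,053.46
Profit = SEK 5,394,053.46 − SEK 5,365,000.00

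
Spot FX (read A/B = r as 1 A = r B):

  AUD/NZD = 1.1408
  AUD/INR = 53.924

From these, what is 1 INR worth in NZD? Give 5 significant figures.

INR/NZD = 0.021156

1 INR ÷ 53.924 = 0.0185446 AUD
0.0185446 AUD × 1.1408 = 0.0211557 NZD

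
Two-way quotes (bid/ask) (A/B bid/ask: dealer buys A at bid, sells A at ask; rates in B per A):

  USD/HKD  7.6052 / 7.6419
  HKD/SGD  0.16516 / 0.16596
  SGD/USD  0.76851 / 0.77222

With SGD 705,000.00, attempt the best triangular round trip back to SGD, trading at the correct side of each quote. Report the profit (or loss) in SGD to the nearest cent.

Best loop SGD → HKD → USD → SGD:
SGD 705,000.00 ÷ 0.16596 (buy HKD at ask) = HKD 4,248,011.57
HKD 4,248,011.57 ÷ 7.6419 (buy USD at ask) = USD 555,884.21
USD 555,884.21 ÷ 0.77222 (buy SGD at ask) = SGD 719,852.13

Net profit: SGD 14,852.13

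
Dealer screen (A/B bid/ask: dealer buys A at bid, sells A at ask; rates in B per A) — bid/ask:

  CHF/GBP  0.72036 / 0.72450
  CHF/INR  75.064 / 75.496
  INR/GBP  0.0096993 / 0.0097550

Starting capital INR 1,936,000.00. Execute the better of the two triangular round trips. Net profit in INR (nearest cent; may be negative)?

Net profit: INR 9,535.05

Best loop INR → GBP → CHF → INR:
INR 1,936,000.00 × 0.0096993 (sell INR at bid) = GBP 18,777.84
GBP 18,777.84 ÷ 0.72450 (buy CHF at ask) = CHF 25,918.35
CHF 25,918.35 × 75.064 (sell CHF at bid) = INR 1,945,535.05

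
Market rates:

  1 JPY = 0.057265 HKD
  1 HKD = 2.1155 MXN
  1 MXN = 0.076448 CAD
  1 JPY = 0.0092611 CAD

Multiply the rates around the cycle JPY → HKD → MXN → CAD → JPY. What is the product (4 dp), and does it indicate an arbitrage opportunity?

Around JPY → HKD → MXN → CAD → JPY: 1 × 0.057265 × 2.1155 × 0.076448 ÷ 0.0092611 = 1.000013
Product ≈ 1 (deviation 0.001%, within rounding noise).

1.0000 (no arbitrage)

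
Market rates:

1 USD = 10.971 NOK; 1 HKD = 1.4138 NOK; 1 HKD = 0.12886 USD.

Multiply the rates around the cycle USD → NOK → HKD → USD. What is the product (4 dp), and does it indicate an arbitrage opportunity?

0.9999 (no arbitrage)

Around USD → NOK → HKD → USD: 1 × 10.971 ÷ 1.4138 × 0.12886 = 0.999946
Product ≈ 1 (deviation 0.005%, within rounding noise).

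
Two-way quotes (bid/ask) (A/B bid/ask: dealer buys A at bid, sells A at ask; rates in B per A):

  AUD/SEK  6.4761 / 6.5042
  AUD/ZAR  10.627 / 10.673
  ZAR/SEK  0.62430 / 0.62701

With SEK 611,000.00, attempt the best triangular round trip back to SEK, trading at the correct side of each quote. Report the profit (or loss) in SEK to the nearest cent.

Net profit: SEK 12,234.29

Best loop SEK → AUD → ZAR → SEK:
SEK 611,000.00 ÷ 6.5042 (buy AUD at ask) = AUD 93,939.30
AUD 93,939.30 × 10.627 (sell AUD at bid) = ZAR 998,292.95
ZAR 998,292.95 × 0.62430 (sell ZAR at bid) = SEK 623,234.29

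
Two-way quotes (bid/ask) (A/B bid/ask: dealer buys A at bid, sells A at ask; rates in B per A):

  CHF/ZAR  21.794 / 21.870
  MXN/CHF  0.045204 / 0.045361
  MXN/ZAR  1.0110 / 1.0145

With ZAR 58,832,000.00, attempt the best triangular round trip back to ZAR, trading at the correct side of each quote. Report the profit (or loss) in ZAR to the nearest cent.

Best loop ZAR → CHF → MXN → ZAR:
ZAR 58,832,000.00 ÷ 21.870 (buy CHF at ask) = CHF 2,690,077.73
CHF 2,690,077.73 ÷ 0.045361 (buy MXN at ask) = MXN 59,303,757.24
MXN 59,303,757.24 × 1.0110 (sell MXN at bid) = ZAR 59,956,098.57

Net profit: ZAR 1,124,098.57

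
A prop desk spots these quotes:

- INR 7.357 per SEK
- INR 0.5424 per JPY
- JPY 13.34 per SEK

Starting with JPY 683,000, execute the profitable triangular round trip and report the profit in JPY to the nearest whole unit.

Profitable loop is JPY → SEK → INR → JPY:
JPY 683,000 ÷ 13.34 = SEK 51,199.40
SEK 51,199.40 × 7.357 = INR 376,673.99
INR 376,673.99 ÷ 0.5424 = JPY 694,458
Profit = JPY 694,458 − JPY 683,000

Profit: JPY 11,458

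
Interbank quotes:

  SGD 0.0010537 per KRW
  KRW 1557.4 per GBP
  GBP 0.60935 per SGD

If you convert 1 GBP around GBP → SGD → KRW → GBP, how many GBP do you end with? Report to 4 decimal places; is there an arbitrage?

Around GBP → SGD → KRW → GBP: 1 ÷ 0.60935 ÷ 0.0010537 ÷ 1557.4 = 1.000037
Product ≈ 1 (deviation 0.004%, within rounding noise).

1.0000 (no arbitrage)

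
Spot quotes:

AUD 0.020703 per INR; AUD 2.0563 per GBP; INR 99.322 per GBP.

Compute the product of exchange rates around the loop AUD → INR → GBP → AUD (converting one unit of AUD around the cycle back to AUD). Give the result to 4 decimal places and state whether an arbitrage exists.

Around AUD → INR → GBP → AUD: 1 ÷ 0.020703 ÷ 99.322 × 2.0563 = 1.000018
Product ≈ 1 (deviation 0.002%, within rounding noise).

1.0000 (no arbitrage)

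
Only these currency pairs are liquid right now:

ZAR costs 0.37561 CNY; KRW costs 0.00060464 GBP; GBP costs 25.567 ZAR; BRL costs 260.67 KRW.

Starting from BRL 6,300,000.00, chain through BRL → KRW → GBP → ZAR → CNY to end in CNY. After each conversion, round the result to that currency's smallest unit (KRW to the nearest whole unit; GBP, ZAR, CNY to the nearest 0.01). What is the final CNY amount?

CNY 9,535,542.27

BRL 6,300,000.00 × 260.67 = KRW 1,642,221,000
KRW 1,642,221,000 × 0.00060464 = GBP 992,952.51
GBP 992,952.51 × 25.567 = ZAR 25,386,816.82
ZAR 25,386,816.82 × 0.37561 = CNY 9,535,542.27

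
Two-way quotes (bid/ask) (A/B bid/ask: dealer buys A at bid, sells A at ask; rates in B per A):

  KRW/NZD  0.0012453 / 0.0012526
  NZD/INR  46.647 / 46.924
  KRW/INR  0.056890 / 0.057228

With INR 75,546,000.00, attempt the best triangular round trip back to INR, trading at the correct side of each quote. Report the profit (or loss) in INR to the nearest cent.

Best loop INR → KRW → NZD → INR:
INR 75,546,000.00 ÷ 0.057228 (buy KRW at ask) = KRW 1,320,088,069
KRW 1,320,088,069 × 0.0012453 (sell KRW at bid) = NZD 1,643,905.67
NZD 1,643,905.67 × 46.647 (sell NZD at bid) = INR 76,683,267.88

Net profit: INR 1,137,267.88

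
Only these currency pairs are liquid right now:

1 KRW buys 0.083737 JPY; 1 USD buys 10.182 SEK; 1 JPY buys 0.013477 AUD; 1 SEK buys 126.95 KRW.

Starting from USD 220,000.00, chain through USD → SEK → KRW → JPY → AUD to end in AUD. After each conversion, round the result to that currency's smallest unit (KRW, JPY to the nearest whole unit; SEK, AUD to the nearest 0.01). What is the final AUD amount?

AUD 320,921.71

USD 220,000.00 × 10.182 = SEK 2,240,040.00
SEK 2,240,040.00 × 126.95 = KRW 284,373,078
KRW 284,373,078 × 0.083737 = JPY 23,812,548
JPY 23,812,548 × 0.013477 = AUD 320,921.71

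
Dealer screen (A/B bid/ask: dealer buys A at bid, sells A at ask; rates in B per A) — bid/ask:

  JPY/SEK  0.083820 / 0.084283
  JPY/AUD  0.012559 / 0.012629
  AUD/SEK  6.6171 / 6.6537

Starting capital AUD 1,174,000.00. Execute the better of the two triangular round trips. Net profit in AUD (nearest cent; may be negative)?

Net result: AUD -2,928.06 (no profitable arbitrage after spreads)

Best loop AUD → JPY → SEK → AUD:
AUD 1,174,000.00 ÷ 0.012629 (buy JPY at ask) = JPY 92,960,646
JPY 92,960,646 × 0.083820 (sell JPY at bid) = SEK 7,791,961.36
SEK 7,791,961.36 ÷ 6.6537 (buy AUD at ask) = AUD 1,171,071.94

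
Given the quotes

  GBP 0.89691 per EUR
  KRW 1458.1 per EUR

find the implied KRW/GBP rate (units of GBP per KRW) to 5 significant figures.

KRW/GBP = 0.00061512

1 KRW ÷ 1458.1 = 0.000685824 EUR
0.000685824 EUR × 0.89691 = 0.000615122 GBP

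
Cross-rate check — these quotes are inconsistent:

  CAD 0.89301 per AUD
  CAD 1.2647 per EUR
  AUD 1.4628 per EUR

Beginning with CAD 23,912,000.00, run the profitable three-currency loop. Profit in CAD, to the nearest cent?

Profit: CAD 786,447.62

Profitable loop is CAD → EUR → AUD → CAD:
CAD 23,912,000.00 ÷ 1.2647 = EUR 18,907,250.73
EUR 18,907,250.73 × 1.4628 = AUD 27,657,526.37
AUD 27,657,526.37 × 0.89301 = CAD 24,698,447.62
Profit = CAD 24,698,447.62 − CAD 23,912,000.00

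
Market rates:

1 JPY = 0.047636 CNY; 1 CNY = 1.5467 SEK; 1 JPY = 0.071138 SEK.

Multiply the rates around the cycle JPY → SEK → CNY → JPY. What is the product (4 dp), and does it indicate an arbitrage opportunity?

0.9655 (arbitrage exists)

Around JPY → SEK → CNY → JPY: 1 × 0.071138 ÷ 1.5467 ÷ 0.047636 = 0.965518
Product < 1; profitable direction is JPY → CNY → SEK → JPY.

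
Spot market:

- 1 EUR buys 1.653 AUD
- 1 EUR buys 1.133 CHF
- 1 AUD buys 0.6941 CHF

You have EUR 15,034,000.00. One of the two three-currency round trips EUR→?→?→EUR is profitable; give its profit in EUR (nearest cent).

Profit: EUR 190,377.15

Profitable loop is EUR → AUD → CHF → EUR:
EUR 15,034,000.00 × 1.653 = AUD 24,851,202.00
AUD 24,851,202.00 × 0.6941 = CHF 17,249,219.31
CHF 17,249,219.31 ÷ 1.133 = EUR 15,224,377.15
Profit = EUR 15,224,377.15 − EUR 15,034,000.00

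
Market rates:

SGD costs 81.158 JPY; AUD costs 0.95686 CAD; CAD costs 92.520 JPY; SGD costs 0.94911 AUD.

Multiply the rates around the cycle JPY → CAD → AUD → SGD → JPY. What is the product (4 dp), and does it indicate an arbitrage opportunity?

Around JPY → CAD → AUD → SGD → JPY: 1 ÷ 92.520 ÷ 0.95686 ÷ 0.94911 × 81.158 = 0.965897
Product < 1; profitable direction is JPY → SGD → AUD → CAD → JPY.

0.9659 (arbitrage exists)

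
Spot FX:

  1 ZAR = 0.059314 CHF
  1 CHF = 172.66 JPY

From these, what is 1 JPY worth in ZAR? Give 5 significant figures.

JPY/ZAR = 0.097645

1 JPY ÷ 172.66 = 0.00579173 CHF
0.00579173 CHF ÷ 0.059314 = 0.0976452 ZAR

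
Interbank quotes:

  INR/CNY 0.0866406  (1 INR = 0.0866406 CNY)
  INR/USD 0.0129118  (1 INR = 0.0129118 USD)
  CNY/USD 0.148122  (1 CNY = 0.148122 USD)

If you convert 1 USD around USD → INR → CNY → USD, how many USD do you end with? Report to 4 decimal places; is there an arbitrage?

0.9939 (arbitrage exists)

Around USD → INR → CNY → USD: 1 ÷ 0.0129118 × 0.0866406 × 0.148122 = 0.993926
Product < 1; profitable direction is USD → CNY → INR → USD.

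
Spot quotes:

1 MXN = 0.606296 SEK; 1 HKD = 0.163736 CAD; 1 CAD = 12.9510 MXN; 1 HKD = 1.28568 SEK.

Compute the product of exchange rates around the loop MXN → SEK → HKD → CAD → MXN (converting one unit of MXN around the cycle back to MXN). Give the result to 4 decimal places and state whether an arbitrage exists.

1.0000 (no arbitrage)

Around MXN → SEK → HKD → CAD → MXN: 1 × 0.606296 ÷ 1.28568 × 0.163736 × 12.9510 = 0.999998
Product ≈ 1 (deviation 0.000%, within rounding noise).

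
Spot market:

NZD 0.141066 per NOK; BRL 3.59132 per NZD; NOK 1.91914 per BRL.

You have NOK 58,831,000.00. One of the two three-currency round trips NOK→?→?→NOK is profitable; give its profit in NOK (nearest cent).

Profit: NOK 1,678,437.70

Profitable loop is NOK → BRL → NZD → NOK:
NOK 58,831,000.00 ÷ 1.91914 = BRL 30,654,876.66
BRL 30,654,876.66 ÷ 3.59132 = NZD 8,535,824.34
NZD 8,535,824.34 ÷ 0.141066 = NOK 60,509,437.70
Profit = NOK 60,509,437.70 − NOK 58,831,000.00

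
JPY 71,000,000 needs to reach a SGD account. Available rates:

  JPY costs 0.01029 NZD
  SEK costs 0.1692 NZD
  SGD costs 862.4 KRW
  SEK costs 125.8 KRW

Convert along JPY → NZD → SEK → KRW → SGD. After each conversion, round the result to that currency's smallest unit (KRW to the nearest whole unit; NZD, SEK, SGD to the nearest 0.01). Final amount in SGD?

SGD 629,861.78

JPY 71,000,000 × 0.01029 = NZD 730,590.00
NZD 730,590.00 ÷ 0.1692 = SEK 4,317,907.80
SEK 4,317,907.80 × 125.8 = KRW 543,192,801
KRW 543,192,801 ÷ 862.4 = SGD 629,861.78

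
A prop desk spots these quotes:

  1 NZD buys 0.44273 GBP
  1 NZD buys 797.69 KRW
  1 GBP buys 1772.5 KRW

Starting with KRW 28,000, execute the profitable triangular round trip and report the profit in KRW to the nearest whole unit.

Profit: KRW 462

Profitable loop is KRW → GBP → NZD → KRW:
KRW 28,000 ÷ 1772.5 = GBP 15.80
GBP 15.80 ÷ 0.44273 = NZD 35.68
NZD 35.68 × 797.69 = KRW 28,462
Profit = KRW 28,462 − KRW 28,000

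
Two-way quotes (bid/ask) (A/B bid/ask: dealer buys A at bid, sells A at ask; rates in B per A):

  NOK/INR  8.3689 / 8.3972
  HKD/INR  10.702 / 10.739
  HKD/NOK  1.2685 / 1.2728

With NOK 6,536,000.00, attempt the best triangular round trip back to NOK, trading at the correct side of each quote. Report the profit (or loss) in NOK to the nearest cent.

Best loop NOK → HKD → INR → NOK:
NOK 6,536,000.00 ÷ 1.2728 (buy HKD at ask) = HKD 5,135,135.14
HKD 5,135,135.14 × 10.702 (sell HKD at bid) = INR 54,956,216.22
INR 54,956,216.22 ÷ 8.3972 (buy NOK at ask) = NOK 6,544,588.22

Net profit: NOK 8,588.22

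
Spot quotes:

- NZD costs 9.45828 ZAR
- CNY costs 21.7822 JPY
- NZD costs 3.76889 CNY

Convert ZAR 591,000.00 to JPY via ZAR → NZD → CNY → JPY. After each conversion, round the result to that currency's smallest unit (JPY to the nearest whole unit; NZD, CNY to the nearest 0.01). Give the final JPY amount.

JPY 5,129,683

ZAR 591,000.00 ÷ 9.45828 = NZD 62,484.93
NZD 62,484.93 × 3.76889 = CNY 235,498.83
CNY 235,498.83 × 21.7822 = JPY 5,129,683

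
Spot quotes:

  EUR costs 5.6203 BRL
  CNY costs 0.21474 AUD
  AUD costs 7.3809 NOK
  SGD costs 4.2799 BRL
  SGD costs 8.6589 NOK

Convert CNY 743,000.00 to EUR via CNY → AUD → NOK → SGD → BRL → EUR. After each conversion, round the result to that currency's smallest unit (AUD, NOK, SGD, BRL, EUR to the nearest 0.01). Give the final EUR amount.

EUR 103,567.26

CNY 743,000.00 × 0.21474 = AUD 159,551.82
AUD 159,551.82 × 7.3809 = NOK 1,177,636.03
NOK 1,177,636.03 ÷ 8.6589 = SGD 136,002.96
SGD 136,002.96 × 4.2799 = BRL 582,079.07
BRL 582,079.07 ÷ 5.6203 = EUR 103,567.26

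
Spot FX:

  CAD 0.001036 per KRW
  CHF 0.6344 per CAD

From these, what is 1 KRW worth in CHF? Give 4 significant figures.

KRW/CHF = 0.0006572

1 KRW × 0.001036 = 0.001036 CAD
0.001036 CAD × 0.6344 = 0.000657238 CHF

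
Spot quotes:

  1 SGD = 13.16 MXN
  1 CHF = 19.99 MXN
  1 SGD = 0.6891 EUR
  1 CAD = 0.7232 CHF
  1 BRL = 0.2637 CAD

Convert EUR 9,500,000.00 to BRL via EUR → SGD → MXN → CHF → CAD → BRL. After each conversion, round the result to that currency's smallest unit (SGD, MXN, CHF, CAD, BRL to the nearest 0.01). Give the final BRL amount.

EUR 9,500,000.00 ÷ 0.6891 = SGD 13,786,097.81
SGD 13,786,097.81 × 13.16 = MXN 181,425,047.18
MXN 181,425,047.18 ÷ 19.99 = CHF 9,075,790.25
CHF 9,075,790.25 ÷ 0.7232 = CAD 12,549,488.73
CAD 12,549,488.73 ÷ 0.2637 = BRL 47,590,021.73

BRL 47,590,021.73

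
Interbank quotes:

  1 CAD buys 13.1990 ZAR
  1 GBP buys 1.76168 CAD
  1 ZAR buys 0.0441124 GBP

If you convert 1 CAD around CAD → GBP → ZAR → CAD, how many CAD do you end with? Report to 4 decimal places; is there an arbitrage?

Around CAD → GBP → ZAR → CAD: 1 ÷ 1.76168 ÷ 0.0441124 ÷ 13.1990 = 0.974925
Product < 1; profitable direction is CAD → ZAR → GBP → CAD.

0.9749 (arbitrage exists)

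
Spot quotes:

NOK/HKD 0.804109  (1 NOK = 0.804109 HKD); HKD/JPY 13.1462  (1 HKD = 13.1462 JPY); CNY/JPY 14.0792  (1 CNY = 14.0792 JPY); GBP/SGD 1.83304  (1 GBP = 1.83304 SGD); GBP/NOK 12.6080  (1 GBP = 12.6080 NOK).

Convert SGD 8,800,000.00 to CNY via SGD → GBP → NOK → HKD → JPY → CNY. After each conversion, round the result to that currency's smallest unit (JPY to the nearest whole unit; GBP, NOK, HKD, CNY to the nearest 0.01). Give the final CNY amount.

CNY 45,445,837.33

SGD 8,800,000.00 ÷ 1.83304 = GBP 4,800,768.12
GBP 4,800,768.12 × 12.6080 = NOK 60,528,084.46
NOK 60,528,084.46 × 0.804109 = HKD 48,671,177.47
HKD 48,671,177.47 × 13.1462 = JPY 639,841,033
JPY 639,841,033 ÷ 14.0792 = CNY 45,445,837.33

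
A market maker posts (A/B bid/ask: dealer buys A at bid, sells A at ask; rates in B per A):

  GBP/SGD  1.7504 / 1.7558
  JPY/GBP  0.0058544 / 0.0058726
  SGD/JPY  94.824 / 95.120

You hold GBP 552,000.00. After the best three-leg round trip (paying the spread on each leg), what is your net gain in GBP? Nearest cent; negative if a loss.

Net profit: GBP 10,809.96

Best loop GBP → JPY → SGD → GBP:
GBP 552,000.00 ÷ 0.0058726 (buy JPY at ask) = JPY 93,995,845
JPY 93,995,845 ÷ 95.120 (buy SGD at ask) = SGD 988,181.72
SGD 988,181.72 ÷ 1.7558 (buy GBP at ask) = GBP 562,809.96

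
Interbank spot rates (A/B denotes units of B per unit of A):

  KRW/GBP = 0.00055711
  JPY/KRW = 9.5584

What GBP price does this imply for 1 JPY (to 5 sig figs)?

1 JPY × 9.5584 = 9.5584 KRW
9.5584 KRW × 0.00055711 = 0.00532508 GBP

JPY/GBP = 0.0053251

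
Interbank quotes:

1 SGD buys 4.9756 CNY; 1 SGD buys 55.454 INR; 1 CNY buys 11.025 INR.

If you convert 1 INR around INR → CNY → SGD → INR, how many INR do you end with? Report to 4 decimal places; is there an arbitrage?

Around INR → CNY → SGD → INR: 1 ÷ 11.025 ÷ 4.9756 × 55.454 = 1.010901
Product > 1; profitable direction is INR → CNY → SGD → INR.

1.0109 (arbitrage exists)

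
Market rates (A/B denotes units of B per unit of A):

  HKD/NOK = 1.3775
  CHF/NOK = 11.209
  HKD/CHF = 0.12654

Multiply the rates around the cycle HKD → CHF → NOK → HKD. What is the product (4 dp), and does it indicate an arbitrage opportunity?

Around HKD → CHF → NOK → HKD: 1 × 0.12654 × 11.209 ÷ 1.3775 = 1.029682
Product > 1; profitable direction is HKD → CHF → NOK → HKD.

1.0297 (arbitrage exists)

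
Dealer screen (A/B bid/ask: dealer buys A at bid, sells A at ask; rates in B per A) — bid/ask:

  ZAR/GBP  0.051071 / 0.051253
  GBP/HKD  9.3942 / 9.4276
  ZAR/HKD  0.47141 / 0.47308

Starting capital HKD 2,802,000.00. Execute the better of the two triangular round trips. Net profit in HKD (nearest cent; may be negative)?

Net profit: HKD 39,631.16

Best loop HKD → ZAR → GBP → HKD:
HKD 2,802,000.00 ÷ 0.47308 (buy ZAR at ask) = ZAR 5,922,888.31
ZAR 5,922,888.31 × 0.051071 (sell ZAR at bid) = GBP 302,487.83
GBP 302,487.83 × 9.3942 (sell GBP at bid) = HKD 2,841,631.16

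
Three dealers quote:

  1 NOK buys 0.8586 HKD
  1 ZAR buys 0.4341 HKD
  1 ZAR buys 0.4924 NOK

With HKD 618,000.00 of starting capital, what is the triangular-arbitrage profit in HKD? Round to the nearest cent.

Profit: HKD 16,555.09

Profitable loop is HKD → NOK → ZAR → HKD:
HKD 618,000.00 ÷ 0.8586 = NOK 719,776.38
NOK 719,776.38 ÷ 0.4924 = ZAR 1,461,771.69
ZAR 1,461,771.69 × 0.4341 = HKD 634,555.09
Profit = HKD 634,555.09 − HKD 618,000.00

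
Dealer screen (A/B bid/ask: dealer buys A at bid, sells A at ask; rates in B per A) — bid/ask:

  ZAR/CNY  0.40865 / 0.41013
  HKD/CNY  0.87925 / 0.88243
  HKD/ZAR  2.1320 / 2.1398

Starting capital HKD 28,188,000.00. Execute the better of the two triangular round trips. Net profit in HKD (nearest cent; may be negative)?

Net profit: HKD 53,120.16

Best loop HKD → CNY → ZAR → HKD:
HKD 28,188,000.00 × 0.87925 (sell HKD at bid) = CNY 24,784,299.00
CNY 24,784,299.00 ÷ 0.41013 (buy ZAR at ask) = ZAR 60,430,348.91
ZAR 60,430,348.91 ÷ 2.1398 (buy HKD at ask) = HKD 28,241,120.16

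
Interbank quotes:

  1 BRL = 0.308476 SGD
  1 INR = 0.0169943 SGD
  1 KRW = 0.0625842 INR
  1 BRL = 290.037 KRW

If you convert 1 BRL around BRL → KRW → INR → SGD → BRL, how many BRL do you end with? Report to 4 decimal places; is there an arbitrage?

Around BRL → KRW → INR → SGD → BRL: 1 × 290.037 × 0.0625842 × 0.0169943 ÷ 0.308476 = 1.000000
Product ≈ 1 (deviation 0.000%, within rounding noise).

1.0000 (no arbitrage)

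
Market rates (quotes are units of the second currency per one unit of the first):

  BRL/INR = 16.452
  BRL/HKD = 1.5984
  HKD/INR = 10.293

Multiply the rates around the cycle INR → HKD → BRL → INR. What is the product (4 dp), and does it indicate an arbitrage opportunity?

1.0000 (no arbitrage)

Around INR → HKD → BRL → INR: 1 ÷ 10.293 ÷ 1.5984 × 16.452 = 0.999980
Product ≈ 1 (deviation 0.002%, within rounding noise).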